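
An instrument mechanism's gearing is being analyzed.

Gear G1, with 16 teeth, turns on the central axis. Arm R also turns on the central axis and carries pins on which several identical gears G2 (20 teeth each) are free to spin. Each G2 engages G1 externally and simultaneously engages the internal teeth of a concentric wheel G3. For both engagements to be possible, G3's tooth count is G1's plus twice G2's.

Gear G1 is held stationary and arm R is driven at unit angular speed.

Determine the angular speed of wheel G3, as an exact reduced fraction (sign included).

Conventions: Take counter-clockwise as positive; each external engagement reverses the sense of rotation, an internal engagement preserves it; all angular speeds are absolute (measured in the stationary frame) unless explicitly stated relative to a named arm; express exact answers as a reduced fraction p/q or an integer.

9/7

class = planetary set [G3 = 16+2·20 = 56; Willis about the carrier]
ring teeth: 16 + 2·20 = 56
16(ω_sun−ω_arm) = −56(ω_ring−ω_arm),  ω_sun = 0, ω_arm = 1
ω_ring = 1 − (16/56)(0−1) = 9/7
exact speed ratio = 9/7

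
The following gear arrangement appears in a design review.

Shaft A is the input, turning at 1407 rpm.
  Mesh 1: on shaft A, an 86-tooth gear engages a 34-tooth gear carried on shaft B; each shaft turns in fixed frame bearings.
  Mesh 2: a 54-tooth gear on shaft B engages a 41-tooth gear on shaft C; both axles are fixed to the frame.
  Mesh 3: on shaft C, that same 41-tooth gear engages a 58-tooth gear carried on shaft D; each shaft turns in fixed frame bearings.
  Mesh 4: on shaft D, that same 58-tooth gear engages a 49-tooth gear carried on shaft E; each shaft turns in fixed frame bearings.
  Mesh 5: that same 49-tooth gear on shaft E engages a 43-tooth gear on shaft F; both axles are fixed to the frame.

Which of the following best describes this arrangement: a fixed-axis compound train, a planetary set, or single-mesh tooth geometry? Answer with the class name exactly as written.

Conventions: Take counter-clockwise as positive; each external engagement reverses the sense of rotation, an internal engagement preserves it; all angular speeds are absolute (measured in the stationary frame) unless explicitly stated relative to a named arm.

class = fixed-axis compound train [5 meshes; 5 ratios multiply, 5 sense flips]
classification: fixed-axis compound train

fixed-axis compound train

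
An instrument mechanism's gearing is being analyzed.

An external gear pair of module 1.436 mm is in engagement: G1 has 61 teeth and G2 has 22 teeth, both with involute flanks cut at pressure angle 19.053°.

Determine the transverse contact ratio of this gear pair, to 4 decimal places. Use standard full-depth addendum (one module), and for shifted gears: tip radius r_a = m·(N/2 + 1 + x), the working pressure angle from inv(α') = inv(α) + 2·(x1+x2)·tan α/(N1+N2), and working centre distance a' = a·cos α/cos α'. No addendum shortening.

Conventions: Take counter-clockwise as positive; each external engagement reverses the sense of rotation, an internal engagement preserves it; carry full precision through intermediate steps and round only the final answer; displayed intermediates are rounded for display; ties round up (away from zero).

class = single-mesh tooth geometry [involute pair 61T × 22T, m = 1.436]
base radii: r_b1 = 41.398615, r_b2 = 14.930648
tip radii: r_a1 = 45.234000, r_a2 = 17.232000
no profile shift: α' = α, a' = a
action lengths: √(r_a1²−r_b1²) = 18.228260, √(r_a2²−r_b2²) = 8.603347
base pitch p_b = π·m·cos α = 4.264183
CR = (18.228260 + 8.603347 − 59.594000·sin 19.05300°)/4.264183 = 1.730128
contact ratio ≈ 1.7301

1.7301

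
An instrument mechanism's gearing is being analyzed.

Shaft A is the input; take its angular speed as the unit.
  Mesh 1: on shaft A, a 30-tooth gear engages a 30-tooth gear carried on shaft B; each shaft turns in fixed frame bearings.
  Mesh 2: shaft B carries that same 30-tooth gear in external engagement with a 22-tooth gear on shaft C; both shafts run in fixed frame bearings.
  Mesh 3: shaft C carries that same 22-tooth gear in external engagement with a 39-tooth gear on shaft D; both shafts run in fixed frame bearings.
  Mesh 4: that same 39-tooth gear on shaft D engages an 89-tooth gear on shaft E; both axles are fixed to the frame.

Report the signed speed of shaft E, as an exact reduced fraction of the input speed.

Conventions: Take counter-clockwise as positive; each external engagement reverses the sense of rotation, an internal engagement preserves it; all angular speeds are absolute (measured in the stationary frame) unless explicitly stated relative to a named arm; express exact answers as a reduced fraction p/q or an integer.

30/89

4-mesh fixed-axis compound train (all bearings frame-fixed)
mesh 1 [30T→30T]: |ω|/ω_in = 1×30/30 = 1, sense flips to −
mesh 2 [30T→22T]: |ω|/ω_in = 1×30/22 = 15/11, sense flips to +
mesh 3 [22T→39T]: |ω|/ω_in = (15/11)×22/39 = 10/13, sense flips to −
mesh 4 [39T→89T]: |ω|/ω_in = (10/13)×39/89 = 30/89, sense flips to +
signed output speed (× input speed) = 30/89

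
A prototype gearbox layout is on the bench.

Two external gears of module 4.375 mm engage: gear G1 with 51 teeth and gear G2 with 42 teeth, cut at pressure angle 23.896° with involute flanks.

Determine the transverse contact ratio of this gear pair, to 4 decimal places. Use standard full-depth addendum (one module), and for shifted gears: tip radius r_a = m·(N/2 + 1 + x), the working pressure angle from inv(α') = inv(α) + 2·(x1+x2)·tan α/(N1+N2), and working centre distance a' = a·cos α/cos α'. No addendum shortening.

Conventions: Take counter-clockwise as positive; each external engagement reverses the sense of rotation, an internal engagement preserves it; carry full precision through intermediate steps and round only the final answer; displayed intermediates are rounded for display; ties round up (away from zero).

1.5674

recognized (one external pair, fixed centres): single-mesh tooth geometry, m = 4.375, N1 = 51, N2 = 42
base radii: r_b1 = 101.999612, r_b2 = 83.999681
tip radii: r_a1 = 115.937500, r_a2 = 96.250000
no profile shift: α' = α, a' = a
action lengths: √(r_a1²−r_b1²) = 55.114273, √(r_a2²−r_b2²) = 46.990597
base pitch p_b = π·m·cos α = 12.566323
CR = (55.114273 + 46.990597 − 203.437500·sin 23.89600°)/12.566323 = 1.567432
contact ratio ≈ 1.5674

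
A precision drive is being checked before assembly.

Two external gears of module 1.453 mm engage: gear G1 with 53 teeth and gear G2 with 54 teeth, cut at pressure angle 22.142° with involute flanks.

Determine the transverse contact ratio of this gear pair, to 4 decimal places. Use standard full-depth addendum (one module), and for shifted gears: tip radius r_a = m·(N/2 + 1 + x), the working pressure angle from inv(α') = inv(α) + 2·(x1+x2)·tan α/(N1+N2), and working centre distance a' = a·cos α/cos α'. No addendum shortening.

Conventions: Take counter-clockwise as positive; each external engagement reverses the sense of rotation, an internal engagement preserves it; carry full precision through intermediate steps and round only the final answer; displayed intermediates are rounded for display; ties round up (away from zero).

single-mesh involute tooth geometry (53T engaging 54T at module 1.453)
base radii: r_b1 = 35.664893, r_b2 = 36.337816
tip radii: r_a1 = 39.957500, r_a2 = 40.684000
no profile shift: α' = α, a' = a
action lengths: √(r_a1²−r_b1²) = 18.017137, √(r_a2²−r_b2²) = 18.296202
base pitch p_b = π·m·cos α = 4.228097
CR = (18.017137 + 18.296202 − 77.735500·sin 22.14200°)/4.228097 = 1.659037
contact ratio ≈ 1.6590

1.6590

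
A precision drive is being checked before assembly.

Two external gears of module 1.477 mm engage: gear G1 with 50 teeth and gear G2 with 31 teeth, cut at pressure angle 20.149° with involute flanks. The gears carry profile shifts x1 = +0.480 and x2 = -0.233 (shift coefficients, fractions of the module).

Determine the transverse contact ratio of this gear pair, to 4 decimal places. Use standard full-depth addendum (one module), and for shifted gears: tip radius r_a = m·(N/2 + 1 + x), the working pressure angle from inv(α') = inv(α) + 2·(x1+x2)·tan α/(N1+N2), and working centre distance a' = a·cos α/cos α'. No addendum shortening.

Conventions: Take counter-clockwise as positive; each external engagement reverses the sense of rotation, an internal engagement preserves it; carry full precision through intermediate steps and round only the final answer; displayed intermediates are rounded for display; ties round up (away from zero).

1.6598

class = single-mesh tooth geometry [involute pair 50T × 31T, m = 1.477]
base radii: r_b1 = 34.665190, r_b2 = 21.492418
tip radii: r_a1 = 39.110960, r_a2 = 24.026359
inv(α') = inv(20.149°) + 2·(+0.480-0.233)·tan α/(50+31) = 0.01748943  ⇒  α' = 21.05604°
a' = a·cos α / cos α' = 59.8185·cos 20.149°/cos 21.05604° = 60.175562
action lengths: √(r_a1²−r_b1²) = 18.110543, √(r_a2²−r_b2²) = 10.739734
base pitch p_b = π·m·cos α = 4.356156
CR = (18.110543 + 10.739734 − 60.175562·sin 21.05604°)/4.356156 = 1.659800
contact ratio ≈ 1.6598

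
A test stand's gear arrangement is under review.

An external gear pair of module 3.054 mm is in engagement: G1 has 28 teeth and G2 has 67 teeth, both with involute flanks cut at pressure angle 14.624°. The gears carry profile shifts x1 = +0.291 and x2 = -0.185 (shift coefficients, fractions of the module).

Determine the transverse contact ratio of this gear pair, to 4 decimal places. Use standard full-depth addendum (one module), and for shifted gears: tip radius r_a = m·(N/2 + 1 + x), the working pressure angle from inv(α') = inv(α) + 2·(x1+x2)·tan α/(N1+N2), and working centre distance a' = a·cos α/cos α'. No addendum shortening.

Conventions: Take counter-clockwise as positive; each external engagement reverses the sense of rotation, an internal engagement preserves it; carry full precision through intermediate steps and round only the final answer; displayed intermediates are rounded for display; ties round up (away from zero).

1.9588

topology: single-mesh involute geometry — m = 3.054, 28T/67T pair
base radii: r_b1 = 41.370855, r_b2 = 98.994546
tip radii: r_a1 = 46.698714, r_a2 = 104.798010
inv(α') = inv(14.624°) + 2·(+0.291-0.185)·tan α/(28+67) = 0.00627317  ⇒  α' = 15.09778°
a' = a·cos α / cos α' = 145.0650·cos 14.624°/cos 15.09778° = 145.383649
action lengths: √(r_a1²−r_b1²) = 21.661538, √(r_a2²−r_b2²) = 34.390445
base pitch p_b = π·m·cos α = 9.283598
CR = (21.661538 + 34.390445 − 145.383649·sin 15.09778°)/9.283598 = 1.958759
contact ratio ≈ 1.9588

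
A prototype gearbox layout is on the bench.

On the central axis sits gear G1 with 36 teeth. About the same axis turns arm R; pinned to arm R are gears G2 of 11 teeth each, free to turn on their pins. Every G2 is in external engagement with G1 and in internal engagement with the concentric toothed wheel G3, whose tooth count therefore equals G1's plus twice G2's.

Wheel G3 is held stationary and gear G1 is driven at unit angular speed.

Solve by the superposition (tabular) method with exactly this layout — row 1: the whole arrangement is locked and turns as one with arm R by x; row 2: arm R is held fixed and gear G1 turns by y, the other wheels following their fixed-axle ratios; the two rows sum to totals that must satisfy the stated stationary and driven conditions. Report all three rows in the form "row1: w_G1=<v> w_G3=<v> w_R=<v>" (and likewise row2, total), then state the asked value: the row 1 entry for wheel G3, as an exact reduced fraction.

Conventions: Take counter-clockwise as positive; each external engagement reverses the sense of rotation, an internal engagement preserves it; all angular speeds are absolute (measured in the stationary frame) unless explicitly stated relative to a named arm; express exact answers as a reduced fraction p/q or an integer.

row1: w_G1=18/47 w_G3=18/47 w_R=18/47
row2: w_G1=29/47 w_G3=-18/47 w_R=0
total: w_G1=1 w_G3=0 w_R=18/47
asked value: 18/47

class = planetary set [G3 = 36+2·11 = 58; Willis about the carrier]
row 1: whole set turns with the arm by x
row 2 (arm held, sun turns y): ω_ring = −(36/58)·y, ω_arm = 0
boundary: total ω_ring = x − (36/58)·y = 0 and total ω_sun = x + y = 1  ⇒  y = 29/47, x = 18/47
row 2 ring = −(36/58)·29/47 = -18/47
totals (row 1 + row 2): sun 18/47 + 29/47 = 1, ring 18/47 + (-18/47) = 0, arm 18/47 + 0 = 18/47
asked cell (row1, ring) = 18/47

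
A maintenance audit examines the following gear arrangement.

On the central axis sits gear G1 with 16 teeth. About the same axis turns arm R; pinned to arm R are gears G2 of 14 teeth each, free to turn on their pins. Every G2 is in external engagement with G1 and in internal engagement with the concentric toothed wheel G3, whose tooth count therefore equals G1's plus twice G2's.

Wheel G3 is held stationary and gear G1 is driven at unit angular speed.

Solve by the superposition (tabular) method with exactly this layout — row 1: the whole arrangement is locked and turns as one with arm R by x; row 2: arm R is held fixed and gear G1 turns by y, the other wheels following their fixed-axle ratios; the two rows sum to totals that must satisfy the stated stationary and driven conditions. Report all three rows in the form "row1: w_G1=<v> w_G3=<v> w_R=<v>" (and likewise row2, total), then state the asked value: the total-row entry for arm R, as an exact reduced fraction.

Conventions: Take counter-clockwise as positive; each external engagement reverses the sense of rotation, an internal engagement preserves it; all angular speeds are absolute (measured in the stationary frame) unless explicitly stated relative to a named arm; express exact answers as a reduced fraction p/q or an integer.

row1: w_G1=4/15 w_G3=4/15 w_R=4/15
row2: w_G1=11/15 w_G3=-4/15 w_R=0
total: w_G1=1 w_G3=0 w_R=4/15
asked value: 4/15

class = planetary set [G3 = 16+2·14 = 44; Willis about the carrier]
row 1 (train locked, turned with arm): all members turn x
row 2: sun turns y, ring = −(16/44)·y, arm 0
boundary: total ω_ring = x − (16/44)·y = 0 and total ω_sun = x + y = 1  ⇒  y = 11/15, x = 4/15
row 2 ring = −(16/44)·11/15 = -4/15
totals (row 1 + row 2): sun 4/15 + 11/15 = 1, ring 4/15 + (-4/15) = 0, arm 4/15 + 0 = 4/15
asked cell (total, arm) = 4/15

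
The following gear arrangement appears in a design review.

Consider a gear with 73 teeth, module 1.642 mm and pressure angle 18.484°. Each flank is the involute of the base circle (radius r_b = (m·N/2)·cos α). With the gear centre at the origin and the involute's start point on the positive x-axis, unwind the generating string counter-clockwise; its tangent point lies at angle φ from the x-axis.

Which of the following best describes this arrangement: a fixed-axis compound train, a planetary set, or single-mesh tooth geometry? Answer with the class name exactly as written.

single-mesh tooth geometry

single-mesh involute tooth geometry (73T wheel at module 1.642)
classification: single-mesh tooth geometry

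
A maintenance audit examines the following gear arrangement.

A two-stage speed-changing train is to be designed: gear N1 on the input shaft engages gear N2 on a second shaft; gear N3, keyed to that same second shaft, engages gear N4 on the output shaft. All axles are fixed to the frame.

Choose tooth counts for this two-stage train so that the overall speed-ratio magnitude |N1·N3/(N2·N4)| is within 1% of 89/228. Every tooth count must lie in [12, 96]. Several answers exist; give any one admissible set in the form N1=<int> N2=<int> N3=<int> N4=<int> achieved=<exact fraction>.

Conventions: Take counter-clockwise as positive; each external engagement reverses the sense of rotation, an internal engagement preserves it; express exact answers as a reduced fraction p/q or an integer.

N1=12 N2=36 N3=89 N4=76 achieved=89/228

design class (target 89/228): fixed-axis compound train
target = 89/228 in lowest terms: an exact hit needs N1·N3 = k·89 and N2·N4 = k·228 for one integer k, every count in [12, 96]; additionally prefer no 1:1 stage (N1 ≠ N2, N3 ≠ N4)
k = 1…11: no 1:1-free in-range split of k·89 and k·228 into factor pairs; take k = 12
k = 12: N1·N3 = 1068 = 12·89, N2·N4 = 2736 = 36·76
achieved = 12·89/(36·76) = 89/228; |achieved − target| = 0 ≤ 89/22800 ✓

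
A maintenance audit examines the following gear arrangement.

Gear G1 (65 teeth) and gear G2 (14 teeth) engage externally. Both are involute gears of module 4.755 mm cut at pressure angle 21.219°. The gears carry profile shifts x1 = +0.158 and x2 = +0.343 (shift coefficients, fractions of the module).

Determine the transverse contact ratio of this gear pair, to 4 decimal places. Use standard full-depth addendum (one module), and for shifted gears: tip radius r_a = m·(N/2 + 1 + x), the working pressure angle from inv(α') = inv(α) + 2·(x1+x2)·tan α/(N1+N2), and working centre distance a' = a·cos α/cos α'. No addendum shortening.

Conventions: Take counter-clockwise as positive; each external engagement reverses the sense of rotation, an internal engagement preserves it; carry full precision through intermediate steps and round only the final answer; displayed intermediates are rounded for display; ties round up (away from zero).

single-mesh involute tooth geometry (65T engaging 14T at module 4.755)
base radii: r_b1 = 144.060449, r_b2 = 31.028405
tip radii: r_a1 = 160.043790, r_a2 = 39.670965
inv(α') = inv(21.219°) + 2·(+0.158+0.343)·tan α/(65+14) = 0.02283904  ⇒  α' = 22.93299°
a' = a·cos α / cos α' = 187.8225·cos 21.219°/cos 22.93299° = 190.115339
action lengths: √(r_a1²−r_b1²) = 69.718015, √(r_a2²−r_b2²) = 24.718891
base pitch p_b = π·m·cos α = 13.925515
CR = (69.718015 + 24.718891 − 190.115339·sin 22.93299°)/13.925515 = 1.461896
contact ratio ≈ 1.4619

1.4619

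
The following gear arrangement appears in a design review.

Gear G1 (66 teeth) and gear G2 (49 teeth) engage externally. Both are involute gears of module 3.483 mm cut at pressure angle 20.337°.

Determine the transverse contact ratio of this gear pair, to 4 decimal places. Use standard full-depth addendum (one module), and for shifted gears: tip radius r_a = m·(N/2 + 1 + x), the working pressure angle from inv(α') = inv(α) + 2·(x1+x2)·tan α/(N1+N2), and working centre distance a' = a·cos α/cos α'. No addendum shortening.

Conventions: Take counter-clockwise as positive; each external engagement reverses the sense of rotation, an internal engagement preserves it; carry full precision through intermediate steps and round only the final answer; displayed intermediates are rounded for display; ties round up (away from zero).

1.7566

class = single-mesh tooth geometry [involute pair 66T × 49T, m = 3.483]
base radii: r_b1 = 107.774243, r_b2 = 80.014210
tip radii: r_a1 = 118.422000, r_a2 = 88.816500
no profile shift: α' = α, a' = a
action lengths: √(r_a1²−r_b1²) = 49.076295, √(r_a2²−r_b2²) = 38.549926
base pitch p_b = π·m·cos α = 10.260084
CR = (49.076295 + 38.549926 − 200.272500·sin 20.33700°)/10.260084 = 1.756639
contact ratio ≈ 1.7566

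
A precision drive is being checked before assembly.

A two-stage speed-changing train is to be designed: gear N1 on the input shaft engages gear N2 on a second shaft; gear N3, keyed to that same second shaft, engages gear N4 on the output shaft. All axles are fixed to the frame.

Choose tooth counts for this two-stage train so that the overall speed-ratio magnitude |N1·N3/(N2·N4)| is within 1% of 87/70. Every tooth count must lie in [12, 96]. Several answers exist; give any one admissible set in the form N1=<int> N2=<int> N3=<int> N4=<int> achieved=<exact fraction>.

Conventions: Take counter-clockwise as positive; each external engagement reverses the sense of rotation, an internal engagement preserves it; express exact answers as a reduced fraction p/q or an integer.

N1=12 N2=14 N3=29 N4=20 achieved=87/70

2-stage fixed-axis compound train for ratio 87/70
target = 87/70 in lowest terms: an exact hit needs N1·N3 = k·87 and N2·N4 = k·70 for one integer k, every count in [12, 96]; additionally prefer no 1:1 stage (N1 ≠ N2, N3 ≠ N4)
k = 1…3: no 1:1-free in-range split of k·87 and k·70 into factor pairs; take k = 4
k = 4: N1·N3 = 348 = 12·29, N2·N4 = 280 = 14·20
achieved = 12·29/(14·20) = 87/70; |achieved − target| = 0 ≤ 87/7000 ✓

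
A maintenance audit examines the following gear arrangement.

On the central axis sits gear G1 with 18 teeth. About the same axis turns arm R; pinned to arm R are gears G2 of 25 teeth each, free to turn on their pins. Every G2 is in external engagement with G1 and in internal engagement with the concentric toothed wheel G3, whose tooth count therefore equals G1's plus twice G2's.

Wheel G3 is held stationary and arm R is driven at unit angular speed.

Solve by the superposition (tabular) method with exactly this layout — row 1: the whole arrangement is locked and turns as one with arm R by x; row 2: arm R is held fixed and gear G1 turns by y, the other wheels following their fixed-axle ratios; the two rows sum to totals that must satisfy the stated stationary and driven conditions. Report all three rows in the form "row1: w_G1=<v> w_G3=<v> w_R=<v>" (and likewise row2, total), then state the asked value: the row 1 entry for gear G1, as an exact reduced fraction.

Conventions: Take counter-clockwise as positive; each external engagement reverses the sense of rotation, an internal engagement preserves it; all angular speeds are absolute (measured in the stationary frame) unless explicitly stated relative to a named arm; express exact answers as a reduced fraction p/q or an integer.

row1: w_G1=1 w_G3=1 w_R=1
row2: w_G1=34/9 w_G3=-1 w_R=0
total: w_G1=43/9 w_G3=0 w_R=1
asked value: 1

topology: planetary set — G1 18T / G2 25T / G3 68T, arm = carrier (Willis)
superposition row 1 [locked train]: every member turns x
row 2 — arm fixed, fixed-axis ratios: sun y, ring −(18/68)·y, arm 0
boundary: total ω_ring = x − (18/68)·y = 0 and total ω_arm = x = 1  ⇒  y = 34/9, x = 1
row 2 ring = −(18/68)·34/9 = -1
totals (row 1 + row 2): sun 1 + 34/9 = 43/9, ring 1 + (-1) = 0, arm 1 + 0 = 1
asked cell (row1, sun) = 1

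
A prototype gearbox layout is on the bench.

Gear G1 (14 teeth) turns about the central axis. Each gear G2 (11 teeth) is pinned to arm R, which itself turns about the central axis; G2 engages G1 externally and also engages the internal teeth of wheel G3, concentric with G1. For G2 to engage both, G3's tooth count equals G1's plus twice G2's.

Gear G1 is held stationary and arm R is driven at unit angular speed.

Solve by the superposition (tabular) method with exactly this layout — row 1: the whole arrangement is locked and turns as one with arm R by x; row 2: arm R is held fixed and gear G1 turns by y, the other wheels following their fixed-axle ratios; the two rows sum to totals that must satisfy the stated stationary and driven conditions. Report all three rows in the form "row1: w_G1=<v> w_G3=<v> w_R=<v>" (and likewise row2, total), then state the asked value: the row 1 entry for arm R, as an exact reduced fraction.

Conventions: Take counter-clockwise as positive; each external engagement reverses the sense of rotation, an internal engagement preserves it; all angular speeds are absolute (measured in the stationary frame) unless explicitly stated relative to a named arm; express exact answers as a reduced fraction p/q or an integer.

row1: w_G1=1 w_G3=1 w_R=1
row2: w_G1=-1 w_G3=7/18 w_R=0
total: w_G1=0 w_G3=25/18 w_R=1
asked value: 1

planetary set (14T centre, 11T on arm, 36T internal) — Willis relation
superposition row 1 [locked train]: every member turns x
row 2 (arm held, sun turns y): ω_ring = −(14/36)·y, ω_arm = 0
boundary: total ω_sun = x + y = 0 and total ω_arm = x = 1  ⇒  y = -1, x = 1
row 2 ring = −(14/36)·(-1) = 7/18
totals (row 1 + row 2): sun 1 + (-1) = 0, ring 1 + 7/18 = 25/18, arm 1 + 0 = 1
asked cell (row1, arm) = 1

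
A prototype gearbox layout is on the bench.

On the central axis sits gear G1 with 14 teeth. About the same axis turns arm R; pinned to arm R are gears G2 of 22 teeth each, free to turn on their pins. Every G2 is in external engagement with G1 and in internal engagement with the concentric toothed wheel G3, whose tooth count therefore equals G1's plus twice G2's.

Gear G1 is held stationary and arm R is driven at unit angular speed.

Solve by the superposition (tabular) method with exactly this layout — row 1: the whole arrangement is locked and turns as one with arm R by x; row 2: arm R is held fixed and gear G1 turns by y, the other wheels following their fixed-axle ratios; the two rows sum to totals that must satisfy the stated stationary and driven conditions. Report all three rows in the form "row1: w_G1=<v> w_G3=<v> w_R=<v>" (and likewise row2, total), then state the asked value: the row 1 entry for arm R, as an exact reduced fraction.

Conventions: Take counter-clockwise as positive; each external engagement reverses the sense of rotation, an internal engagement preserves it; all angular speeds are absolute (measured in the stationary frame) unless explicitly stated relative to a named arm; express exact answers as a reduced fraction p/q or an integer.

row1: w_G1=1 w_G3=1 w_R=1
row2: w_G1=-1 w_G3=7/29 w_R=0
total: w_G1=0 w_G3=36/29 w_R=1
asked value: 1

class = planetary set [G3 = 14+2·22 = 58; Willis about the carrier]
row 1 (train locked, turned with arm): all members turn x
row 2: sun turns y, ring = −(14/58)·y, arm 0
boundary: total ω_sun = x + y = 0 and total ω_arm = x = 1  ⇒  y = -1, x = 1
row 2 ring = −(14/58)·(-1) = 7/29
totals (row 1 + row 2): sun 1 + (-1) = 0, ring 1 + 7/29 = 36/29, arm 1 + 0 = 1
asked cell (row1, arm) = 1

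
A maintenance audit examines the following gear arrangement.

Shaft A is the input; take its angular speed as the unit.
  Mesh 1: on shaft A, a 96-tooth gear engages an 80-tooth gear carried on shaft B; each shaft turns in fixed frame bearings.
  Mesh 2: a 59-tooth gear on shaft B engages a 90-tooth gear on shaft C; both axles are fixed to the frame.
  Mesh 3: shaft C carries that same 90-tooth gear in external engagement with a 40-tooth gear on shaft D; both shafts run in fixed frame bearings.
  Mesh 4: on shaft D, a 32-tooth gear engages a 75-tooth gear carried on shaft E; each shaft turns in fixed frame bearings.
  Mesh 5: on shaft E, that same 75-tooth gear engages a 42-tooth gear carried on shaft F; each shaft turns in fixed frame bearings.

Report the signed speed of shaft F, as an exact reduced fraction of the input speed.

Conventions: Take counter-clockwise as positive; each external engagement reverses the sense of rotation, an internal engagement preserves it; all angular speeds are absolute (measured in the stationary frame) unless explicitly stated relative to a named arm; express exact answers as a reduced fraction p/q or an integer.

-236/175

5-mesh fixed-axis compound train (all bearings frame-fixed)
mesh 1 [96T→80T]: |ω|/ω_in = 1×96/80 = 6/5, sense flips to −
mesh 2 [59T→90T]: |ω|/ω_in = (6/5)×59/90 = 59/75, sense flips to +
mesh 3 [90T→40T]: |ω|/ω_in = (59/75)×90/40 = 177/100, sense flips to −
mesh 4 [32T→75T]: |ω|/ω_in = (177/100)×32/75 = 472/625, sense flips to +
mesh 5 [75T→42T]: |ω|/ω_in = (472/625)×75/42 = 236/175, sense flips to −
signed output speed (× input speed) = -236/175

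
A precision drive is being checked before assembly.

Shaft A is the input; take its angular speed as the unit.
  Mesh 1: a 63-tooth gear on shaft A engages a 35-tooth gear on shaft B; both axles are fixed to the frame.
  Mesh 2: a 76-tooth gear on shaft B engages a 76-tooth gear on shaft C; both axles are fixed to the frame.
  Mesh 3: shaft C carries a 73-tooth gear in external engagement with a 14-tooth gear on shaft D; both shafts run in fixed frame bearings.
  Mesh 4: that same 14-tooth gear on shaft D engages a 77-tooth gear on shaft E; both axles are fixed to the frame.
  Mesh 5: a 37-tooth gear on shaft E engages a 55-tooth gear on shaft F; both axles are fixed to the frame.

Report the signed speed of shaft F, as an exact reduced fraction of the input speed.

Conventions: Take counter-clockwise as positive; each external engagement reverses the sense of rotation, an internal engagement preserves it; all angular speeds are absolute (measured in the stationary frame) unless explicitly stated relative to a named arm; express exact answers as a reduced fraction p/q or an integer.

-24309/21175

5-mesh fixed-axis compound train (all bearings frame-fixed)
mesh 1 [63T→35T]: |ω|/ω_in = 1×63/35 = 9/5, sense flips to −
mesh 2 [76T→76T]: |ω|/ω_in = (9/5)×76/76 = 9/5, sense flips to +
mesh 3 [73T→14T]: |ω|/ω_in = (9/5)×73/14 = 657/70, sense flips to −
mesh 4 [14T→77T]: |ω|/ω_in = (657/70)×14/77 = 657/385, sense flips to +
mesh 5 [37T→55T]: |ω|/ω_in = (657/385)×37/55 = 24309/21175, sense flips to −
signed output speed (× input speed) = -24309/21175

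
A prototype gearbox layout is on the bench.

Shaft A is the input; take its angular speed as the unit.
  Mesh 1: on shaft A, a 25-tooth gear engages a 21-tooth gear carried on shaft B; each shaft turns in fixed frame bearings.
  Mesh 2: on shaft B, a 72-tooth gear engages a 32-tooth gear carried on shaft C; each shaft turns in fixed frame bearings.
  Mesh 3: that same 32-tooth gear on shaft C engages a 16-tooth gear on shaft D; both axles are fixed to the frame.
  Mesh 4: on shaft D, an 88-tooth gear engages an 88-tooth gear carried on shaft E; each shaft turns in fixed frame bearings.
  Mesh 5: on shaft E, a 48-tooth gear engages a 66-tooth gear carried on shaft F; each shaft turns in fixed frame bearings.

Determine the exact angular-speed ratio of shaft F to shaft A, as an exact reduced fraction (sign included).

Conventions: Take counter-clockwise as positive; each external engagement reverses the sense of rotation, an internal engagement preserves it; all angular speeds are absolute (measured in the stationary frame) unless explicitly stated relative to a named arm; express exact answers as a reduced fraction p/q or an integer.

class = fixed-axis compound train [5 meshes; 5 ratios multiply, 5 sense flips]
mesh 1 [25T→21T]: running ratio 25/21, sense −
mesh 2 [72T→32T]: running ratio 75/28, sense +
mesh 3 [32T→16T]: running ratio 75/14, sense −
mesh 4 [88T→88T]: running ratio 75/14, sense +
mesh 5 [48T→66T]: running ratio 300/77, sense −
ω_out/ω_in = -300/77

-300/77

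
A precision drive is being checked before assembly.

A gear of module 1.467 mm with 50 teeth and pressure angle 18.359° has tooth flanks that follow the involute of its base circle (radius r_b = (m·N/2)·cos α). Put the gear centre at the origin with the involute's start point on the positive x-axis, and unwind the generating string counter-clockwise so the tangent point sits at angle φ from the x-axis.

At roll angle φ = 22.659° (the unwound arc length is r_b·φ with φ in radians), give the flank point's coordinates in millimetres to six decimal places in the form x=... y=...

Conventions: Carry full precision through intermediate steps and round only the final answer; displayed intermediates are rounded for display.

class = single-mesh tooth geometry [base-circle involute, m = 1.467, 50T]
pitch radius r_p = m·N/2 = 1.467·50/2 = 36.675000
base radius r_b = r_p·cos α = 36.675000·cos 18.359° = 34.808303
roll angle φ = 22.659° = 0.39547416 rad
x = r_b·(cos φ + φ·sin φ) = 37.424800
y = r_b·(sin φ − φ·cos φ) = 0.706494

x=37.424800 y=0.706494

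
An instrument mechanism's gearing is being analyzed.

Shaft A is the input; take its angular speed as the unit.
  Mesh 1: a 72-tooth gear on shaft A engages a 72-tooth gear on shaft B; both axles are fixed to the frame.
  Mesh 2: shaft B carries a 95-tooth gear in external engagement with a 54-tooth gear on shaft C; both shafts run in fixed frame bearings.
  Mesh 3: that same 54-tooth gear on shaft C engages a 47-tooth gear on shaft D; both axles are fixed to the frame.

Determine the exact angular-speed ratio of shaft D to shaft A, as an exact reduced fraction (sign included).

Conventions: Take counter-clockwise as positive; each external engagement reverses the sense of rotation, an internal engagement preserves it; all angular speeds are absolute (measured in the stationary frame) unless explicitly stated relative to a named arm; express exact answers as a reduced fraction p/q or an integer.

class = fixed-axis compound train [3 meshes; 3 ratios multiply, 3 sense flips]
mesh 1 [72T→72T]: running ratio 1, sense −
mesh 2 [95T→54T]: running ratio 95/54, sense +
mesh 3 [54T→47T]: running ratio 95/47, sense −
ω_out/ω_in = -95/47

-95/47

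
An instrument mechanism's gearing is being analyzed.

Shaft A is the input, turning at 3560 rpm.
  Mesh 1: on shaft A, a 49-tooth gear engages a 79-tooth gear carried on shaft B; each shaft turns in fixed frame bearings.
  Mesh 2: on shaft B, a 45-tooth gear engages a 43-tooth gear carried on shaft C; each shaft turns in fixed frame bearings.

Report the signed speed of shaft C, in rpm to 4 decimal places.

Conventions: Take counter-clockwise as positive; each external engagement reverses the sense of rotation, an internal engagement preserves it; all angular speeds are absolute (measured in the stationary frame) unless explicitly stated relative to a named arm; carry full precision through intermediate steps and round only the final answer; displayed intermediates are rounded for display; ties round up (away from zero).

class = fixed-axis compound train [2 meshes; 2 ratios multiply, 2 sense flips]
mesh 1 [49T→79T]: ω = 3560.0000×49/79 = 2208.1013 rpm, sense flips to −
mesh 2 [45T→43T]: ω = 2208.1013×45/43 = 2310.8037 rpm, sense flips to +
signed output speed = +2310.8037 rpm

+2310.8037 rpm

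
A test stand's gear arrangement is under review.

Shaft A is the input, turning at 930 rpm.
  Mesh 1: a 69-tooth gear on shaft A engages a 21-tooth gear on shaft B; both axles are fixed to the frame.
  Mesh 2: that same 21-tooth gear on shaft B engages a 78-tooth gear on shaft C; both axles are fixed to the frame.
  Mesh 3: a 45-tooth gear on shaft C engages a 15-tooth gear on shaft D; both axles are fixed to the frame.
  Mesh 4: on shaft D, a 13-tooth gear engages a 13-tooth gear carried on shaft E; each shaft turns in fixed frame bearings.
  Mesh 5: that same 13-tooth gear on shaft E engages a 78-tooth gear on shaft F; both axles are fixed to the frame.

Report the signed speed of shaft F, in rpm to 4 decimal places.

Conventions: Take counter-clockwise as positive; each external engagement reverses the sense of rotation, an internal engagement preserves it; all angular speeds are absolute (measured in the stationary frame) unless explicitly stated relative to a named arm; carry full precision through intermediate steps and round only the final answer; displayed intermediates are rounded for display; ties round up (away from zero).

recognized (6 fixed axles, 5 meshes): fixed-axis compound train
mesh 1 [69T→21T]: ω = 930.0000×69/21 = 3055.7143 rpm, sense flips to −
mesh 2 [21T→78T]: ω = 3055.7143×21/78 = 822.6923 rpm, sense flips to +
mesh 3 [45T→15T]: ω = 822.6923×45/15 = 2468.0769 rpm, sense flips to −
mesh 4 [13T→13T]: ω = 2468.0769×13/13 = 2468.0769 rpm, sense flips to +
mesh 5 [13T→78T]: ω = 2468.0769×13/78 = 411.3462 rpm, sense flips to −
signed output speed = -411.3462 rpm

-411.3462 rpm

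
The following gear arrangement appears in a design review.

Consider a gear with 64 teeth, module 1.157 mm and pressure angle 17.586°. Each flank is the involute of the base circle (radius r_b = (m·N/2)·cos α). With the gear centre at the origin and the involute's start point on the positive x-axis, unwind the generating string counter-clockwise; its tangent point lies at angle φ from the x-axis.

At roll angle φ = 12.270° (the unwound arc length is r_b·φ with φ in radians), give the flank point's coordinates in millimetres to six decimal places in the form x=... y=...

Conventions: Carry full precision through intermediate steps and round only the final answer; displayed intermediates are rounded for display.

recognized (one wheel, involute flank): single-mesh tooth geometry, m = 1.157, N = 64
pitch radius r_p = m·N/2 = 1.157·64/2 = 37.024000
base radius r_b = r_p·cos α = 37.024000·cos 17.586° = 35.293666
roll angle φ = 12.270° = 0.21415190 rad
x = r_b·(cos φ + φ·sin φ) = 36.093712
y = r_b·(sin φ − φ·cos φ) = 0.115013

x=36.093712 y=0.115013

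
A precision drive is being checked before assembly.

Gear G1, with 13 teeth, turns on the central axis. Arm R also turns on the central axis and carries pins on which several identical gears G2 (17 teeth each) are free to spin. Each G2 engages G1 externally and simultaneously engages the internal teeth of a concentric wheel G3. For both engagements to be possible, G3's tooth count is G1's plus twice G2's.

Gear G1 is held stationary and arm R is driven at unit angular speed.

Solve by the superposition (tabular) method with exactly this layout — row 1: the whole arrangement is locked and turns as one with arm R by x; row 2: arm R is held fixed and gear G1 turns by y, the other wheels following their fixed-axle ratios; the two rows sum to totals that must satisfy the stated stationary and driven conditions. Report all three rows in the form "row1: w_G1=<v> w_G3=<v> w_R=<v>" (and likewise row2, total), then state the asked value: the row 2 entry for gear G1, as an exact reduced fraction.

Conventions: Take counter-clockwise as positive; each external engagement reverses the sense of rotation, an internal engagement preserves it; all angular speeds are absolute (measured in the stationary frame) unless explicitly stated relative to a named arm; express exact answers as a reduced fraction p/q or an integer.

row1: w_G1=1 w_G3=1 w_R=1
row2: w_G1=-1 w_G3=13/47 w_R=0
total: w_G1=0 w_G3=60/47 w_R=1
asked value: -1

class = planetary set [G3 = 13+2·17 = 47; Willis about the carrier]
superposition row 1 [locked train]: every member turns x
row 2: sun turns y, ring = −(13/47)·y, arm 0
boundary: total ω_sun = x + y = 0 and total ω_arm = x = 1  ⇒  y = -1, x = 1
row 2 ring = −(13/47)·(-1) = 13/47
totals (row 1 + row 2): sun 1 + (-1) = 0, ring 1 + 13/47 = 60/47, arm 1 + 0 = 1
asked cell (row2, sun) = -1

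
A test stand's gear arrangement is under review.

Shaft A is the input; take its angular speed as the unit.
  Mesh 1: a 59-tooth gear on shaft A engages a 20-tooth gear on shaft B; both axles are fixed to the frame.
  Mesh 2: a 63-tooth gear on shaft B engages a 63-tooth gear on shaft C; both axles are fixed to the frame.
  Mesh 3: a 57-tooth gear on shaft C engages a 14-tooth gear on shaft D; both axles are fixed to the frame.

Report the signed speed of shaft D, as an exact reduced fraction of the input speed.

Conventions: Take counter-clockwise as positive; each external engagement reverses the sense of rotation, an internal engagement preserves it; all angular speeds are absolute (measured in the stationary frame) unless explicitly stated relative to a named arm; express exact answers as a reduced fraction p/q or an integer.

3-mesh fixed-axis compound train (all bearings frame-fixed)
mesh 1 [59T→20T]: |ω|/ω_in = 1×59/20 = 59/20, sense flips to −
mesh 2 [63T→63T]: |ω|/ω_in = (59/20)×63/63 = 59/20, sense flips to +
mesh 3 [57T→14T]: |ω|/ω_in = (59/20)×57/14 = 3363/280, sense flips to −
signed output speed (× input speed) = -3363/280

-3363/280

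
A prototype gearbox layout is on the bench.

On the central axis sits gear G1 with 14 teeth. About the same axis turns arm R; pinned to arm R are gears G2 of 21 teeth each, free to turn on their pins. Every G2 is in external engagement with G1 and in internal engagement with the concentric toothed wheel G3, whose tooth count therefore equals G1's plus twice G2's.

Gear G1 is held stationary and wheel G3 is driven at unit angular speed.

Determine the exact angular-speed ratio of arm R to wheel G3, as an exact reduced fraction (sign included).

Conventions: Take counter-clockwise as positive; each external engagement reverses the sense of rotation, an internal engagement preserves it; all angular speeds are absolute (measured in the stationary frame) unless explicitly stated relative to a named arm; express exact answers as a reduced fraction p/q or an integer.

4/5

class = planetary set [G3 = 14+2·21 = 56; Willis about the carrier]
ring teeth: 14 + 2·21 = 56
14(ω_sun−ω_arm) = −56(ω_ring−ω_arm),  ω_sun = 0, ω_ring = 1
14(0−ω_arm) = −56(1−ω_arm)  ⇒  70·ω_arm = 56  ⇒  ω_arm = 4/5
ω_out/ω_in = 4/5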